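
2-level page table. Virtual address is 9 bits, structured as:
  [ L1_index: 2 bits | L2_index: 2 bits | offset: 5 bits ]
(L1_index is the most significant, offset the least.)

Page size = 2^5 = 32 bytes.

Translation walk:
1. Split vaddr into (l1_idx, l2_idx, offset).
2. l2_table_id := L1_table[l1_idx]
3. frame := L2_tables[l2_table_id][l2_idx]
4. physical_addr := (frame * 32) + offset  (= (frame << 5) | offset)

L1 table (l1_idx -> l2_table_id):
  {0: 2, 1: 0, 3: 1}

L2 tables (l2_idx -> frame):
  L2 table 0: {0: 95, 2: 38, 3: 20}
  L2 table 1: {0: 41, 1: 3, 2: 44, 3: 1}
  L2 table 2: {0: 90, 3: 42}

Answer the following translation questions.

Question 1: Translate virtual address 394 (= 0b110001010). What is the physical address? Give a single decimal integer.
Answer: 1322

Derivation:
vaddr = 394 = 0b110001010
Split: l1_idx=3, l2_idx=0, offset=10
L1[3] = 1
L2[1][0] = 41
paddr = 41 * 32 + 10 = 1322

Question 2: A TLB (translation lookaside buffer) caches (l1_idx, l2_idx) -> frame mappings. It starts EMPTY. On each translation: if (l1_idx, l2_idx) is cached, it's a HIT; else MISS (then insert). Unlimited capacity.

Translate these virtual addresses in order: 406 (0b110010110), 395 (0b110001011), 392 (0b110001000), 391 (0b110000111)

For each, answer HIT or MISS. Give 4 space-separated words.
vaddr=406: (3,0) not in TLB -> MISS, insert
vaddr=395: (3,0) in TLB -> HIT
vaddr=392: (3,0) in TLB -> HIT
vaddr=391: (3,0) in TLB -> HIT

Answer: MISS HIT HIT HIT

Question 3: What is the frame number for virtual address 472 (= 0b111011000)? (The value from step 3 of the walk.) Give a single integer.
vaddr = 472: l1_idx=3, l2_idx=2
L1[3] = 1; L2[1][2] = 44

Answer: 44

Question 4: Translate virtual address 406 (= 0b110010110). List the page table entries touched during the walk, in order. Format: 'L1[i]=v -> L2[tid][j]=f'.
Answer: L1[3]=1 -> L2[1][0]=41

Derivation:
vaddr = 406 = 0b110010110
Split: l1_idx=3, l2_idx=0, offset=22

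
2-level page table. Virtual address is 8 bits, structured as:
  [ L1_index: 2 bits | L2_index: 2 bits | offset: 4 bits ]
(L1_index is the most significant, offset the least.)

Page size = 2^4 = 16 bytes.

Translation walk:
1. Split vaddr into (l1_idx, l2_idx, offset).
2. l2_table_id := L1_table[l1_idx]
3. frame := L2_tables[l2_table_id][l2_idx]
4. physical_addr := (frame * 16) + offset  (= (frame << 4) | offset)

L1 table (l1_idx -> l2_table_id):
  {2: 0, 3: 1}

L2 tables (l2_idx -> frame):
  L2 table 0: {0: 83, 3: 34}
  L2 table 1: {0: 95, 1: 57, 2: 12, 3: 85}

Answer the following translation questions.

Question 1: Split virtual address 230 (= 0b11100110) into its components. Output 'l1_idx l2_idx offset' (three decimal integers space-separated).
vaddr = 230 = 0b11100110
  top 2 bits -> l1_idx = 3
  next 2 bits -> l2_idx = 2
  bottom 4 bits -> offset = 6

Answer: 3 2 6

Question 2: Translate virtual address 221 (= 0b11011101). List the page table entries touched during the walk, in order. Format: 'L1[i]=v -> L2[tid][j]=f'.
vaddr = 221 = 0b11011101
Split: l1_idx=3, l2_idx=1, offset=13

Answer: L1[3]=1 -> L2[1][1]=57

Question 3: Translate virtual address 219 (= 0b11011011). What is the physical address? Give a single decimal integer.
vaddr = 219 = 0b11011011
Split: l1_idx=3, l2_idx=1, offset=11
L1[3] = 1
L2[1][1] = 57
paddr = 57 * 16 + 11 = 923

Answer: 923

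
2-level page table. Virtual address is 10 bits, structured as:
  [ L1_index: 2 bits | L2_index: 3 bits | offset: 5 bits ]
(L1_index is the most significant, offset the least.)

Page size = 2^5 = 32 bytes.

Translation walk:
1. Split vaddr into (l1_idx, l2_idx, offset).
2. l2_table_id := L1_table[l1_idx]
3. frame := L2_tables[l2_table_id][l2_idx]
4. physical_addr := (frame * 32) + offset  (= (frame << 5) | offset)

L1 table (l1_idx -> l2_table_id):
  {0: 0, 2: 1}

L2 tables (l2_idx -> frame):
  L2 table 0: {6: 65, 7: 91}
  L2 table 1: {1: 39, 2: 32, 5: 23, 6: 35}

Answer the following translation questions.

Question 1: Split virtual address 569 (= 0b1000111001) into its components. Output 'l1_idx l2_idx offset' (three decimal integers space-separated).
Answer: 2 1 25

Derivation:
vaddr = 569 = 0b1000111001
  top 2 bits -> l1_idx = 2
  next 3 bits -> l2_idx = 1
  bottom 5 bits -> offset = 25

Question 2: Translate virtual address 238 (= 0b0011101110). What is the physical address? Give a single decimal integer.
vaddr = 238 = 0b0011101110
Split: l1_idx=0, l2_idx=7, offset=14
L1[0] = 0
L2[0][7] = 91
paddr = 91 * 32 + 14 = 2926

Answer: 2926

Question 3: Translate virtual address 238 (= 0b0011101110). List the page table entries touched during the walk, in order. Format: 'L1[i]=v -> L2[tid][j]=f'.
Answer: L1[0]=0 -> L2[0][7]=91

Derivation:
vaddr = 238 = 0b0011101110
Split: l1_idx=0, l2_idx=7, offset=14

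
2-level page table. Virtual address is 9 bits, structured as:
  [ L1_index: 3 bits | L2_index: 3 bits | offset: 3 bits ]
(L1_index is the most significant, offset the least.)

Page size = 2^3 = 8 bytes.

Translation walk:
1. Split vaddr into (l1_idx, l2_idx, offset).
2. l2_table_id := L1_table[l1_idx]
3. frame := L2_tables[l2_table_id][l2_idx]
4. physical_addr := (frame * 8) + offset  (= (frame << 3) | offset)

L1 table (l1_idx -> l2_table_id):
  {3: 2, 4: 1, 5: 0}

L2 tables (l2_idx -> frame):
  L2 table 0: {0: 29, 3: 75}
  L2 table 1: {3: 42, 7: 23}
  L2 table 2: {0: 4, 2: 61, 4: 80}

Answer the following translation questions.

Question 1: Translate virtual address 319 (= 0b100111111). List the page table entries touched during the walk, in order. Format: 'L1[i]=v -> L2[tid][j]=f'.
Answer: L1[4]=1 -> L2[1][7]=23

Derivation:
vaddr = 319 = 0b100111111
Split: l1_idx=4, l2_idx=7, offset=7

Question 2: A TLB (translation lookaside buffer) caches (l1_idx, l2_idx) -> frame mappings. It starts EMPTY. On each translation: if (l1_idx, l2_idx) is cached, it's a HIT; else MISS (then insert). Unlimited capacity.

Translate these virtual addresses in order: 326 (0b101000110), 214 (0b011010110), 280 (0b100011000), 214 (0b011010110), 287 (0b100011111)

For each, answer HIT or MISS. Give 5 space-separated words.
Answer: MISS MISS MISS HIT HIT

Derivation:
vaddr=326: (5,0) not in TLB -> MISS, insert
vaddr=214: (3,2) not in TLB -> MISS, insert
vaddr=280: (4,3) not in TLB -> MISS, insert
vaddr=214: (3,2) in TLB -> HIT
vaddr=287: (4,3) in TLB -> HIT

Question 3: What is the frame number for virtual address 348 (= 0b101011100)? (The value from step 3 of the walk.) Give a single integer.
Answer: 75

Derivation:
vaddr = 348: l1_idx=5, l2_idx=3
L1[5] = 0; L2[0][3] = 75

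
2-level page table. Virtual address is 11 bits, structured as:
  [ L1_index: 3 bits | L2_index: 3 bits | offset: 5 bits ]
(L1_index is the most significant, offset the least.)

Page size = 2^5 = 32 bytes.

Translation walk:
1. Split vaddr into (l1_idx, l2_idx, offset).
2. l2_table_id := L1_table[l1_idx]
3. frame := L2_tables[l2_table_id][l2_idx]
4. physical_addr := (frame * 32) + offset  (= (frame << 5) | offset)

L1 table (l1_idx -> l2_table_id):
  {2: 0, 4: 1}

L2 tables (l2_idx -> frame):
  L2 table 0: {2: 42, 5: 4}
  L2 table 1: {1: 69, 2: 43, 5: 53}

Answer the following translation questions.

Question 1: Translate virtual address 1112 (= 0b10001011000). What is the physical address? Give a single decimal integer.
vaddr = 1112 = 0b10001011000
Split: l1_idx=4, l2_idx=2, offset=24
L1[4] = 1
L2[1][2] = 43
paddr = 43 * 32 + 24 = 1400

Answer: 1400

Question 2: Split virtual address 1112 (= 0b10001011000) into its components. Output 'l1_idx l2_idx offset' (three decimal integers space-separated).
Answer: 4 2 24

Derivation:
vaddr = 1112 = 0b10001011000
  top 3 bits -> l1_idx = 4
  next 3 bits -> l2_idx = 2
  bottom 5 bits -> offset = 24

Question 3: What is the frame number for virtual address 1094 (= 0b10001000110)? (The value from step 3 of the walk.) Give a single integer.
vaddr = 1094: l1_idx=4, l2_idx=2
L1[4] = 1; L2[1][2] = 43

Answer: 43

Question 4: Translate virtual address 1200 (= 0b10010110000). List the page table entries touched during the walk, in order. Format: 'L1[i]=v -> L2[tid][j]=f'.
Answer: L1[4]=1 -> L2[1][5]=53

Derivation:
vaddr = 1200 = 0b10010110000
Split: l1_idx=4, l2_idx=5, offset=16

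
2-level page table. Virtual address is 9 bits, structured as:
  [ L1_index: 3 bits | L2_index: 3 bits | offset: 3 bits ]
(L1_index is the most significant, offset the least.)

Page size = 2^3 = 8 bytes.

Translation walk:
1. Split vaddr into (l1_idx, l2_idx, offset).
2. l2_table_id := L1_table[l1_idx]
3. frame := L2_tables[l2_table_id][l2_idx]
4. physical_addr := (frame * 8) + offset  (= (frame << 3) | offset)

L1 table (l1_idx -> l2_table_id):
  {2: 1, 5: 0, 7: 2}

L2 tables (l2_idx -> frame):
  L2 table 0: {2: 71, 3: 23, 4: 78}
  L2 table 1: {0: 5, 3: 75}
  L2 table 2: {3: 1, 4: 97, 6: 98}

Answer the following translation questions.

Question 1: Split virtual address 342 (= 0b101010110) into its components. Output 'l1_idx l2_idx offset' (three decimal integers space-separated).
Answer: 5 2 6

Derivation:
vaddr = 342 = 0b101010110
  top 3 bits -> l1_idx = 5
  next 3 bits -> l2_idx = 2
  bottom 3 bits -> offset = 6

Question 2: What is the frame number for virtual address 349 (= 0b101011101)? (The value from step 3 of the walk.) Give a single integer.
Answer: 23

Derivation:
vaddr = 349: l1_idx=5, l2_idx=3
L1[5] = 0; L2[0][3] = 23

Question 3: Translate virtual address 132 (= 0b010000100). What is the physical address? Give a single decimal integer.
vaddr = 132 = 0b010000100
Split: l1_idx=2, l2_idx=0, offset=4
L1[2] = 1
L2[1][0] = 5
paddr = 5 * 8 + 4 = 44

Answer: 44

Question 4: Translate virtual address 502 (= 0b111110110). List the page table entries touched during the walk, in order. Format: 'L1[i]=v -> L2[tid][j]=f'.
vaddr = 502 = 0b111110110
Split: l1_idx=7, l2_idx=6, offset=6

Answer: L1[7]=2 -> L2[2][6]=98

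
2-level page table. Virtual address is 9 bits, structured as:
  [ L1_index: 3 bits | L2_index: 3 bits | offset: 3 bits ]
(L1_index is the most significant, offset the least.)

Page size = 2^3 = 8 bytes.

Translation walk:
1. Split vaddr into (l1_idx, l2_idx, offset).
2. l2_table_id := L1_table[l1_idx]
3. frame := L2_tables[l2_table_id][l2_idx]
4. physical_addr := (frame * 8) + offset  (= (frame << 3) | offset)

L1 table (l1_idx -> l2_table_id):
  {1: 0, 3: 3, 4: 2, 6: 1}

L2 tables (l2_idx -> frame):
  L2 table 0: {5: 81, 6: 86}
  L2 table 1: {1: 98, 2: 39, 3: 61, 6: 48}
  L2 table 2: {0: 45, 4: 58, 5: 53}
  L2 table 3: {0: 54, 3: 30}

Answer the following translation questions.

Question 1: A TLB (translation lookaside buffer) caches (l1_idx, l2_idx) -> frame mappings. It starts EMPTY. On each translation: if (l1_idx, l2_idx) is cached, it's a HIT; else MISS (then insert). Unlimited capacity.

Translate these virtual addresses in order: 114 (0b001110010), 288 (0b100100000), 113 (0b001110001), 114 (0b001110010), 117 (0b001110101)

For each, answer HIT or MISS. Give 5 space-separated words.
Answer: MISS MISS HIT HIT HIT

Derivation:
vaddr=114: (1,6) not in TLB -> MISS, insert
vaddr=288: (4,4) not in TLB -> MISS, insert
vaddr=113: (1,6) in TLB -> HIT
vaddr=114: (1,6) in TLB -> HIT
vaddr=117: (1,6) in TLB -> HIT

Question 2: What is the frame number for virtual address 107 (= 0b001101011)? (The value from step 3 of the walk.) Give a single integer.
vaddr = 107: l1_idx=1, l2_idx=5
L1[1] = 0; L2[0][5] = 81

Answer: 81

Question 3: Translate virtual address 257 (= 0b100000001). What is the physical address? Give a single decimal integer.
Answer: 361

Derivation:
vaddr = 257 = 0b100000001
Split: l1_idx=4, l2_idx=0, offset=1
L1[4] = 2
L2[2][0] = 45
paddr = 45 * 8 + 1 = 361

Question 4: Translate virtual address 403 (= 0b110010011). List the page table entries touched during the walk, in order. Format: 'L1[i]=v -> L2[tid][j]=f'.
Answer: L1[6]=1 -> L2[1][2]=39

Derivation:
vaddr = 403 = 0b110010011
Split: l1_idx=6, l2_idx=2, offset=3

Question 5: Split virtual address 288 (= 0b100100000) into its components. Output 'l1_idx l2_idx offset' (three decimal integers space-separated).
Answer: 4 4 0

Derivation:
vaddr = 288 = 0b100100000
  top 3 bits -> l1_idx = 4
  next 3 bits -> l2_idx = 4
  bottom 3 bits -> offset = 0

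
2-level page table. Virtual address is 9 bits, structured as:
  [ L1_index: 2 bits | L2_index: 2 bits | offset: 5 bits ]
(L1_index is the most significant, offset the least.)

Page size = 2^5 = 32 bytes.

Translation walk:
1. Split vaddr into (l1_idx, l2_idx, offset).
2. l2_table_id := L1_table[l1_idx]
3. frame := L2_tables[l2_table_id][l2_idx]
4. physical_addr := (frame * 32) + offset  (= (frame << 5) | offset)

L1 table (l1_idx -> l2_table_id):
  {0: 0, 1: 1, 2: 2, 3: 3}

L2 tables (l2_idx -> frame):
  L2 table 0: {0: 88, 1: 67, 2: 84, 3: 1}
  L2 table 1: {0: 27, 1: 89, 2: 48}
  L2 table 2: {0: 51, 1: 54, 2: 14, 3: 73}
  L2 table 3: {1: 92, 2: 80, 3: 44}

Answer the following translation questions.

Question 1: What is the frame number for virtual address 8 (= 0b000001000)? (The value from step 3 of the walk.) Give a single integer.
vaddr = 8: l1_idx=0, l2_idx=0
L1[0] = 0; L2[0][0] = 88

Answer: 88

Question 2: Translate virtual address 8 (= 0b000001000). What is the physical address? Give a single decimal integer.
Answer: 2824

Derivation:
vaddr = 8 = 0b000001000
Split: l1_idx=0, l2_idx=0, offset=8
L1[0] = 0
L2[0][0] = 88
paddr = 88 * 32 + 8 = 2824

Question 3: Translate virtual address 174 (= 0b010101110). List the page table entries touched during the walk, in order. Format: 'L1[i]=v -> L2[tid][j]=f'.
Answer: L1[1]=1 -> L2[1][1]=89

Derivation:
vaddr = 174 = 0b010101110
Split: l1_idx=1, l2_idx=1, offset=14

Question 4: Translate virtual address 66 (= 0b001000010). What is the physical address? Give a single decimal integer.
Answer: 2690

Derivation:
vaddr = 66 = 0b001000010
Split: l1_idx=0, l2_idx=2, offset=2
L1[0] = 0
L2[0][2] = 84
paddr = 84 * 32 + 2 = 2690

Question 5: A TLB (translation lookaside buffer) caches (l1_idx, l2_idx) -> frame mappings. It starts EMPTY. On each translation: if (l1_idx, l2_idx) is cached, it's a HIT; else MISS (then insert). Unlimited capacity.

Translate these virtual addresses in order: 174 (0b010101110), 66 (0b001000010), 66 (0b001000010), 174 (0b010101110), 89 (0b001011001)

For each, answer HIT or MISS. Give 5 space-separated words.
vaddr=174: (1,1) not in TLB -> MISS, insert
vaddr=66: (0,2) not in TLB -> MISS, insert
vaddr=66: (0,2) in TLB -> HIT
vaddr=174: (1,1) in TLB -> HIT
vaddr=89: (0,2) in TLB -> HIT

Answer: MISS MISS HIT HIT HIT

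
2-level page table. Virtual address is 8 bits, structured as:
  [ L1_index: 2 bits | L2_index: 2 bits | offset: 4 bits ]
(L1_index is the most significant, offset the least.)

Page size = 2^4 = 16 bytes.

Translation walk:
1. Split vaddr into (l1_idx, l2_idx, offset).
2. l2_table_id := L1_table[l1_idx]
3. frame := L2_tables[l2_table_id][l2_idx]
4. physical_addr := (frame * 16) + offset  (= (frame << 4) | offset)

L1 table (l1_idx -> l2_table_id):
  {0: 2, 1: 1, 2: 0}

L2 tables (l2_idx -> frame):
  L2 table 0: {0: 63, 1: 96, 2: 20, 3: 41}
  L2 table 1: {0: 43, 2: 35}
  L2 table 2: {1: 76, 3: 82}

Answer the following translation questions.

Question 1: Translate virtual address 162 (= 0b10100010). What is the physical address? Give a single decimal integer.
Answer: 322

Derivation:
vaddr = 162 = 0b10100010
Split: l1_idx=2, l2_idx=2, offset=2
L1[2] = 0
L2[0][2] = 20
paddr = 20 * 16 + 2 = 322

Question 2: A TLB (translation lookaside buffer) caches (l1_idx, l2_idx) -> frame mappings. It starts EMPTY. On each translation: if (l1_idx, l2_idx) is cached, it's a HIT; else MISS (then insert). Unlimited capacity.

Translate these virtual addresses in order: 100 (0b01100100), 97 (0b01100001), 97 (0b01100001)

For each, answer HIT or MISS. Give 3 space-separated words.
Answer: MISS HIT HIT

Derivation:
vaddr=100: (1,2) not in TLB -> MISS, insert
vaddr=97: (1,2) in TLB -> HIT
vaddr=97: (1,2) in TLB -> HIT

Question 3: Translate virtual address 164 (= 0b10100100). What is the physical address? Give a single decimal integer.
Answer: 324

Derivation:
vaddr = 164 = 0b10100100
Split: l1_idx=2, l2_idx=2, offset=4
L1[2] = 0
L2[0][2] = 20
paddr = 20 * 16 + 4 = 324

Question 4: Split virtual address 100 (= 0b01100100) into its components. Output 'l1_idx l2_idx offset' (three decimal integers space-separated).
Answer: 1 2 4

Derivation:
vaddr = 100 = 0b01100100
  top 2 bits -> l1_idx = 1
  next 2 bits -> l2_idx = 2
  bottom 4 bits -> offset = 4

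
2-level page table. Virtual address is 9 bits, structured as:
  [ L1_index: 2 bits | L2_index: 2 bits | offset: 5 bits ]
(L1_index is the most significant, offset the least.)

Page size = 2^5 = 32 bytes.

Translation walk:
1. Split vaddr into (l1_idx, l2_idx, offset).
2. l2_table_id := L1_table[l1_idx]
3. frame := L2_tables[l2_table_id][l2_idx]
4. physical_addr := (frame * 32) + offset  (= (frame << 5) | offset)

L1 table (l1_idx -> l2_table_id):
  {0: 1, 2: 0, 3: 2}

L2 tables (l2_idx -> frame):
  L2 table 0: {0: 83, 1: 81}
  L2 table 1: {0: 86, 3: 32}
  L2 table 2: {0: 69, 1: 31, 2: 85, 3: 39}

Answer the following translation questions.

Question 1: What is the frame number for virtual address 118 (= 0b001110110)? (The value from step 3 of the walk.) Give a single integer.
Answer: 32

Derivation:
vaddr = 118: l1_idx=0, l2_idx=3
L1[0] = 1; L2[1][3] = 32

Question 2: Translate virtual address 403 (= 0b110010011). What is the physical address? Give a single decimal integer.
Answer: 2227

Derivation:
vaddr = 403 = 0b110010011
Split: l1_idx=3, l2_idx=0, offset=19
L1[3] = 2
L2[2][0] = 69
paddr = 69 * 32 + 19 = 2227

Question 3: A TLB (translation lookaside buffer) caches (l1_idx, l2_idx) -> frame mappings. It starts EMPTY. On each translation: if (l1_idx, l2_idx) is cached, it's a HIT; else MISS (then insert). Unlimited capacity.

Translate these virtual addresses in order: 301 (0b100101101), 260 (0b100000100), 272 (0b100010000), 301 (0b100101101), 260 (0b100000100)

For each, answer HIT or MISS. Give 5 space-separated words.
vaddr=301: (2,1) not in TLB -> MISS, insert
vaddr=260: (2,0) not in TLB -> MISS, insert
vaddr=272: (2,0) in TLB -> HIT
vaddr=301: (2,1) in TLB -> HIT
vaddr=260: (2,0) in TLB -> HIT

Answer: MISS MISS HIT HIT HIT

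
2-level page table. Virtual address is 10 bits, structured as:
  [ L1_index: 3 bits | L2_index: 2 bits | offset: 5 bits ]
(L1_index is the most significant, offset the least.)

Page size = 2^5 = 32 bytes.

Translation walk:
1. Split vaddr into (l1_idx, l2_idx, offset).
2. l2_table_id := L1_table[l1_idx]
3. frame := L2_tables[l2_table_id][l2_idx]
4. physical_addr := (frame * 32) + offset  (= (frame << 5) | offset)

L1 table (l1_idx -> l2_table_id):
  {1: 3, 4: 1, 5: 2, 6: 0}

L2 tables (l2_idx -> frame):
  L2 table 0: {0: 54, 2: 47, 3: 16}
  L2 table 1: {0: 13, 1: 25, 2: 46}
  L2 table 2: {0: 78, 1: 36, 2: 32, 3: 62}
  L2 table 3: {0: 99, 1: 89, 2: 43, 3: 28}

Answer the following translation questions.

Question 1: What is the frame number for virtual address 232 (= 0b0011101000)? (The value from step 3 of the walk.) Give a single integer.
vaddr = 232: l1_idx=1, l2_idx=3
L1[1] = 3; L2[3][3] = 28

Answer: 28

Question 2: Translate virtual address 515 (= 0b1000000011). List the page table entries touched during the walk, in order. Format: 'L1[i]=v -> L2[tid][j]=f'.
vaddr = 515 = 0b1000000011
Split: l1_idx=4, l2_idx=0, offset=3

Answer: L1[4]=1 -> L2[1][0]=13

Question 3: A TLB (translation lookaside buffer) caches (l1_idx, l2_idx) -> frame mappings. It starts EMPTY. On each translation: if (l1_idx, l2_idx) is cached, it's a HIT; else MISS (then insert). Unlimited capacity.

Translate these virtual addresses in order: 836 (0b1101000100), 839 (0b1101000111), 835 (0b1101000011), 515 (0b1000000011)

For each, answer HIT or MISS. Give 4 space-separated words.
vaddr=836: (6,2) not in TLB -> MISS, insert
vaddr=839: (6,2) in TLB -> HIT
vaddr=835: (6,2) in TLB -> HIT
vaddr=515: (4,0) not in TLB -> MISS, insert

Answer: MISS HIT HIT MISS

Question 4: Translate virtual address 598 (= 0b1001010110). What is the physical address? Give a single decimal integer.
Answer: 1494

Derivation:
vaddr = 598 = 0b1001010110
Split: l1_idx=4, l2_idx=2, offset=22
L1[4] = 1
L2[1][2] = 46
paddr = 46 * 32 + 22 = 1494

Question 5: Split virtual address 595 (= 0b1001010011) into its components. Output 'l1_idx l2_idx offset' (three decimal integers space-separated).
Answer: 4 2 19

Derivation:
vaddr = 595 = 0b1001010011
  top 3 bits -> l1_idx = 4
  next 2 bits -> l2_idx = 2
  bottom 5 bits -> offset = 19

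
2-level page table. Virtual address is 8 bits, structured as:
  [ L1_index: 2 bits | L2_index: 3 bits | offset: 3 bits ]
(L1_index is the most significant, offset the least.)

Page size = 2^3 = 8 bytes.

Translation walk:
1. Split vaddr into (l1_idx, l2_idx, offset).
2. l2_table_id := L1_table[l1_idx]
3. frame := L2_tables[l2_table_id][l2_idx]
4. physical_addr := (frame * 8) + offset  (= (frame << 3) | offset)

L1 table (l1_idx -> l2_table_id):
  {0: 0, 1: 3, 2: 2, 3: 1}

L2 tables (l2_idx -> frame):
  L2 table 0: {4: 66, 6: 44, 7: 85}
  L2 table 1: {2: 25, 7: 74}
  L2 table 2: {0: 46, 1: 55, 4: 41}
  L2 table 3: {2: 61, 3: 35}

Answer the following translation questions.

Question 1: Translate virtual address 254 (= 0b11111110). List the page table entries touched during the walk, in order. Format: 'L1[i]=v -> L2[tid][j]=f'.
Answer: L1[3]=1 -> L2[1][7]=74

Derivation:
vaddr = 254 = 0b11111110
Split: l1_idx=3, l2_idx=7, offset=6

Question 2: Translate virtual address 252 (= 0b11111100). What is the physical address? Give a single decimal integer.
Answer: 596

Derivation:
vaddr = 252 = 0b11111100
Split: l1_idx=3, l2_idx=7, offset=4
L1[3] = 1
L2[1][7] = 74
paddr = 74 * 8 + 4 = 596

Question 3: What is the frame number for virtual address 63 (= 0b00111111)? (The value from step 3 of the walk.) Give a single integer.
Answer: 85

Derivation:
vaddr = 63: l1_idx=0, l2_idx=7
L1[0] = 0; L2[0][7] = 85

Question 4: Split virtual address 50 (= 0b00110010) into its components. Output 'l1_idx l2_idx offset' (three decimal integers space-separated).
vaddr = 50 = 0b00110010
  top 2 bits -> l1_idx = 0
  next 3 bits -> l2_idx = 6
  bottom 3 bits -> offset = 2

Answer: 0 6 2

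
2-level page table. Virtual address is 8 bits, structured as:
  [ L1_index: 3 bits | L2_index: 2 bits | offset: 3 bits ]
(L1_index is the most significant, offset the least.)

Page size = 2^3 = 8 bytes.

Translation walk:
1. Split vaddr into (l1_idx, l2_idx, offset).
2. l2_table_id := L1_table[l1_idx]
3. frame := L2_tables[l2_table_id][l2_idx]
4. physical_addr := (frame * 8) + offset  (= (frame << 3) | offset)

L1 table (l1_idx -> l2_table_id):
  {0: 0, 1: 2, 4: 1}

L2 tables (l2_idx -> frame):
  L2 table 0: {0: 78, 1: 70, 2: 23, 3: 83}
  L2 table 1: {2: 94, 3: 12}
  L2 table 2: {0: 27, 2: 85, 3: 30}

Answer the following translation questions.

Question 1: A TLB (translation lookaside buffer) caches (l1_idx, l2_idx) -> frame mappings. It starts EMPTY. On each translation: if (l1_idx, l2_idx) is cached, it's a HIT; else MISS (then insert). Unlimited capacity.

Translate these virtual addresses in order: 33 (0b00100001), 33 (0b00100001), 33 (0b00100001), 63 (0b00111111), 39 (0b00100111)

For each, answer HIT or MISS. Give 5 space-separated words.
Answer: MISS HIT HIT MISS HIT

Derivation:
vaddr=33: (1,0) not in TLB -> MISS, insert
vaddr=33: (1,0) in TLB -> HIT
vaddr=33: (1,0) in TLB -> HIT
vaddr=63: (1,3) not in TLB -> MISS, insert
vaddr=39: (1,0) in TLB -> HIT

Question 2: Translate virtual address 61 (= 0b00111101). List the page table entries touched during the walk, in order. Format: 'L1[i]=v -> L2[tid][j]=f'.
Answer: L1[1]=2 -> L2[2][3]=30

Derivation:
vaddr = 61 = 0b00111101
Split: l1_idx=1, l2_idx=3, offset=5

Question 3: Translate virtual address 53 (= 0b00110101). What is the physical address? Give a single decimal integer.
vaddr = 53 = 0b00110101
Split: l1_idx=1, l2_idx=2, offset=5
L1[1] = 2
L2[2][2] = 85
paddr = 85 * 8 + 5 = 685

Answer: 685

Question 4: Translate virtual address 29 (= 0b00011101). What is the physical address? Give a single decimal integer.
Answer: 669

Derivation:
vaddr = 29 = 0b00011101
Split: l1_idx=0, l2_idx=3, offset=5
L1[0] = 0
L2[0][3] = 83
paddr = 83 * 8 + 5 = 669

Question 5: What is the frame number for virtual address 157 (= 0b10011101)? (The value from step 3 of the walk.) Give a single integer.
vaddr = 157: l1_idx=4, l2_idx=3
L1[4] = 1; L2[1][3] = 12

Answer: 12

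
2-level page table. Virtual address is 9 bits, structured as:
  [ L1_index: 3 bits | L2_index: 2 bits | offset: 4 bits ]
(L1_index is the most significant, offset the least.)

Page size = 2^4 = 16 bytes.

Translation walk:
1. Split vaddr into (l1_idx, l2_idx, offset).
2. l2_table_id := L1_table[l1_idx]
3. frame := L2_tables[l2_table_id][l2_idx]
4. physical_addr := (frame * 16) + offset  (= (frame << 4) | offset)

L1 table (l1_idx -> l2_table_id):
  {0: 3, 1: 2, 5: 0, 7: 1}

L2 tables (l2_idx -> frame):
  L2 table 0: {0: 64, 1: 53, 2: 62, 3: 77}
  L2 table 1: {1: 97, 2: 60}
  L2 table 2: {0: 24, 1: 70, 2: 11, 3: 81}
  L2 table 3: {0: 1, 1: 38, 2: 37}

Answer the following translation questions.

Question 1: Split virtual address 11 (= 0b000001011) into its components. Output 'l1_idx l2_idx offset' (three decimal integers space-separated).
vaddr = 11 = 0b000001011
  top 3 bits -> l1_idx = 0
  next 2 bits -> l2_idx = 0
  bottom 4 bits -> offset = 11

Answer: 0 0 11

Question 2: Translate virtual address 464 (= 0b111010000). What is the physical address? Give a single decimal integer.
vaddr = 464 = 0b111010000
Split: l1_idx=7, l2_idx=1, offset=0
L1[7] = 1
L2[1][1] = 97
paddr = 97 * 16 + 0 = 1552

Answer: 1552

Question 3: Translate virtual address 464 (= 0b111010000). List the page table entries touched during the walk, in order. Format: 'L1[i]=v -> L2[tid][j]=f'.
vaddr = 464 = 0b111010000
Split: l1_idx=7, l2_idx=1, offset=0

Answer: L1[7]=1 -> L2[1][1]=97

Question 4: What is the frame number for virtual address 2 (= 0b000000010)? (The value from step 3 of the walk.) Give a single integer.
vaddr = 2: l1_idx=0, l2_idx=0
L1[0] = 3; L2[3][0] = 1

Answer: 1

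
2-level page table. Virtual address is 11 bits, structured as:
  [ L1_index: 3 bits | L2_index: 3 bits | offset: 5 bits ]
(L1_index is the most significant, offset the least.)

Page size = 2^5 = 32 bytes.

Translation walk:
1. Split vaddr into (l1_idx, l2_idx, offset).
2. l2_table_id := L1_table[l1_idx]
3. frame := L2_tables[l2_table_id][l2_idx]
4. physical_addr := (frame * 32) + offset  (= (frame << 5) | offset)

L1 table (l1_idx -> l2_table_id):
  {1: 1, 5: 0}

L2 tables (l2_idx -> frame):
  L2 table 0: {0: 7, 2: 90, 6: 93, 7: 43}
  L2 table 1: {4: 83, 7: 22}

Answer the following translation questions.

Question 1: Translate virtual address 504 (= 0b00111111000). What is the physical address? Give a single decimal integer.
Answer: 728

Derivation:
vaddr = 504 = 0b00111111000
Split: l1_idx=1, l2_idx=7, offset=24
L1[1] = 1
L2[1][7] = 22
paddr = 22 * 32 + 24 = 728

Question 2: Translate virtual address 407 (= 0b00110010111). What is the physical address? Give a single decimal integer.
Answer: 2679

Derivation:
vaddr = 407 = 0b00110010111
Split: l1_idx=1, l2_idx=4, offset=23
L1[1] = 1
L2[1][4] = 83
paddr = 83 * 32 + 23 = 2679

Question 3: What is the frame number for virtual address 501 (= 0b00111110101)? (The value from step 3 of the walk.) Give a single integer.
vaddr = 501: l1_idx=1, l2_idx=7
L1[1] = 1; L2[1][7] = 22

Answer: 22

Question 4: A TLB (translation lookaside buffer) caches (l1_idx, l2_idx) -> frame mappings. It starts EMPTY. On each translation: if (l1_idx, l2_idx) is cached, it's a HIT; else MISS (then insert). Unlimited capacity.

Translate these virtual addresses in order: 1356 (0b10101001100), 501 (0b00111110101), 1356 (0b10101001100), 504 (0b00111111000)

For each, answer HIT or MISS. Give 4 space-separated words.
vaddr=1356: (5,2) not in TLB -> MISS, insert
vaddr=501: (1,7) not in TLB -> MISS, insert
vaddr=1356: (5,2) in TLB -> HIT
vaddr=504: (1,7) in TLB -> HIT

Answer: MISS MISS HIT HIT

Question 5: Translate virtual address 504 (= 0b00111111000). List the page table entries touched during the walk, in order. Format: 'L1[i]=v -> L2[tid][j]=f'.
Answer: L1[1]=1 -> L2[1][7]=22

Derivation:
vaddr = 504 = 0b00111111000
Split: l1_idx=1, l2_idx=7, offset=24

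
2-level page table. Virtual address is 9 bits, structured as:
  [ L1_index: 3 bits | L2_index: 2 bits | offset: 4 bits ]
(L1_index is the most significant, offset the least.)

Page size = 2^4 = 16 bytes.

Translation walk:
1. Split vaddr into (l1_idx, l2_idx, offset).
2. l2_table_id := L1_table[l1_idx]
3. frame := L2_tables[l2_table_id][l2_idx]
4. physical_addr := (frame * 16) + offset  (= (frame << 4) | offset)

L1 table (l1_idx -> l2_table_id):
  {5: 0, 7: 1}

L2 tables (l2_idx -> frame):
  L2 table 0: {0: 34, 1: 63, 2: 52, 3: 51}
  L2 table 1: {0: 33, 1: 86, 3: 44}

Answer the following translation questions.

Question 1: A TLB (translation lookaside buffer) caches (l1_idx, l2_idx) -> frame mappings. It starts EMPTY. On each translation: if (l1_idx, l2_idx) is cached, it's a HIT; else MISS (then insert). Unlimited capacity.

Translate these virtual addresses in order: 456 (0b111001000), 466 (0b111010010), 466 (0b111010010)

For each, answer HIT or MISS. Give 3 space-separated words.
vaddr=456: (7,0) not in TLB -> MISS, insert
vaddr=466: (7,1) not in TLB -> MISS, insert
vaddr=466: (7,1) in TLB -> HIT

Answer: MISS MISS HIT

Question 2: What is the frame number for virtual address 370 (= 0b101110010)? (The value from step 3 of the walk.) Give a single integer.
vaddr = 370: l1_idx=5, l2_idx=3
L1[5] = 0; L2[0][3] = 51

Answer: 51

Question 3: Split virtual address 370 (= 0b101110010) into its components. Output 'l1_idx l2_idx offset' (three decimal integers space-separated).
vaddr = 370 = 0b101110010
  top 3 bits -> l1_idx = 5
  next 2 bits -> l2_idx = 3
  bottom 4 bits -> offset = 2

Answer: 5 3 2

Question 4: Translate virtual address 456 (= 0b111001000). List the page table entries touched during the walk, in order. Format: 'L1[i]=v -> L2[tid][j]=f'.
vaddr = 456 = 0b111001000
Split: l1_idx=7, l2_idx=0, offset=8

Answer: L1[7]=1 -> L2[1][0]=33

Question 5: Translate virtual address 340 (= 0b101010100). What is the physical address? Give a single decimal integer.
Answer: 1012

Derivation:
vaddr = 340 = 0b101010100
Split: l1_idx=5, l2_idx=1, offset=4
L1[5] = 0
L2[0][1] = 63
paddr = 63 * 16 + 4 = 1012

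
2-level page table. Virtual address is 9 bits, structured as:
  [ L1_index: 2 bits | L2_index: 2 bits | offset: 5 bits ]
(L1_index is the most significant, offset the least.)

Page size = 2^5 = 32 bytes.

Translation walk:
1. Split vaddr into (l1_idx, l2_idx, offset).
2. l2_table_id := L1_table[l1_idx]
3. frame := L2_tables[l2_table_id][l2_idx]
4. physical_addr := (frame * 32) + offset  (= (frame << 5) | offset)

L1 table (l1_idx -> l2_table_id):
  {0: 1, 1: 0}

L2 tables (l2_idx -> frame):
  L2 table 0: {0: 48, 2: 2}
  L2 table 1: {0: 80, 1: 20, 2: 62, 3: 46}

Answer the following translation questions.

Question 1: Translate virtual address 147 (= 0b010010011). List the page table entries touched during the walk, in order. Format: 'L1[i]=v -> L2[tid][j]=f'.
vaddr = 147 = 0b010010011
Split: l1_idx=1, l2_idx=0, offset=19

Answer: L1[1]=0 -> L2[0][0]=48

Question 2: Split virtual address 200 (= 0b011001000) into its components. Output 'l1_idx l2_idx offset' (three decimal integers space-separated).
Answer: 1 2 8

Derivation:
vaddr = 200 = 0b011001000
  top 2 bits -> l1_idx = 1
  next 2 bits -> l2_idx = 2
  bottom 5 bits -> offset = 8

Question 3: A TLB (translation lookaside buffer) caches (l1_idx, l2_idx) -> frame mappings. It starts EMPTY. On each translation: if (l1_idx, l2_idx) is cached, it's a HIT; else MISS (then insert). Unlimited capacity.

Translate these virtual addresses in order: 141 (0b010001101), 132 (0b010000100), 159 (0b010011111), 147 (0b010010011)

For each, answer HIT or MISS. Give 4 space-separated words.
vaddr=141: (1,0) not in TLB -> MISS, insert
vaddr=132: (1,0) in TLB -> HIT
vaddr=159: (1,0) in TLB -> HIT
vaddr=147: (1,0) in TLB -> HIT

Answer: MISS HIT HIT HIT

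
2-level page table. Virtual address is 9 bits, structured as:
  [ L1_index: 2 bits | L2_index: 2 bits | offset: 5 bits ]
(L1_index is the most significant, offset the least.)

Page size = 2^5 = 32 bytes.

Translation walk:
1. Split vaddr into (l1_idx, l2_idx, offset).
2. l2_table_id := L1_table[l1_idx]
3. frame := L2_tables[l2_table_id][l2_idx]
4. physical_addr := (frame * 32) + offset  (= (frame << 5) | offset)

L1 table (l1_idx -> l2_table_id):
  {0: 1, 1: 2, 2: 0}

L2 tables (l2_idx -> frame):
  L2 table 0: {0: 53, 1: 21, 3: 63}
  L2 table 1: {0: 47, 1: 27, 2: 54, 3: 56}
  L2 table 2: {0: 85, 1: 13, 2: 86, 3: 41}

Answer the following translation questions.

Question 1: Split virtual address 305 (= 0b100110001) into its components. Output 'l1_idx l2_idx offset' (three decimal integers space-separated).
Answer: 2 1 17

Derivation:
vaddr = 305 = 0b100110001
  top 2 bits -> l1_idx = 2
  next 2 bits -> l2_idx = 1
  bottom 5 bits -> offset = 17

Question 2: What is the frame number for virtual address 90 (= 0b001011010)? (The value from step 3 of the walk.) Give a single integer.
vaddr = 90: l1_idx=0, l2_idx=2
L1[0] = 1; L2[1][2] = 54

Answer: 54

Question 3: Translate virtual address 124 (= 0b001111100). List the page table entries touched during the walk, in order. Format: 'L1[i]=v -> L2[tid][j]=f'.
vaddr = 124 = 0b001111100
Split: l1_idx=0, l2_idx=3, offset=28

Answer: L1[0]=1 -> L2[1][3]=56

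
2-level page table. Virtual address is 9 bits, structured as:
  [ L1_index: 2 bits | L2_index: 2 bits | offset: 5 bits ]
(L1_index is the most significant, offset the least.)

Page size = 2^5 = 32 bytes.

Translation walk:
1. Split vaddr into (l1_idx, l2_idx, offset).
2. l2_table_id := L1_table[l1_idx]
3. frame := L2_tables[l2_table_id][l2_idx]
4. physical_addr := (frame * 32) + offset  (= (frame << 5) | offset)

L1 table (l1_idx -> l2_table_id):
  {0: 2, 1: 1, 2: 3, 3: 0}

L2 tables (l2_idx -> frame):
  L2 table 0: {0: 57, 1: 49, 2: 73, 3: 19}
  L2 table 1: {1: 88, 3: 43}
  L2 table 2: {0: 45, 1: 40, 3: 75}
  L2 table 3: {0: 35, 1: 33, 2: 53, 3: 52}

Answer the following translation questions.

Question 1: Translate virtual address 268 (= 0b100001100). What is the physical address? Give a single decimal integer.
vaddr = 268 = 0b100001100
Split: l1_idx=2, l2_idx=0, offset=12
L1[2] = 3
L2[3][0] = 35
paddr = 35 * 32 + 12 = 1132

Answer: 1132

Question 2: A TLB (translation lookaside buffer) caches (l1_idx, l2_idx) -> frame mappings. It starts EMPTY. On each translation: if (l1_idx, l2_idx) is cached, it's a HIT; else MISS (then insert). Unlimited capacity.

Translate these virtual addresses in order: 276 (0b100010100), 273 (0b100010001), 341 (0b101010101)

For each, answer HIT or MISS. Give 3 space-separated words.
Answer: MISS HIT MISS

Derivation:
vaddr=276: (2,0) not in TLB -> MISS, insert
vaddr=273: (2,0) in TLB -> HIT
vaddr=341: (2,2) not in TLB -> MISS, insert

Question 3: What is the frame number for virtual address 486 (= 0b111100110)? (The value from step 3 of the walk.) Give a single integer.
vaddr = 486: l1_idx=3, l2_idx=3
L1[3] = 0; L2[0][3] = 19

Answer: 19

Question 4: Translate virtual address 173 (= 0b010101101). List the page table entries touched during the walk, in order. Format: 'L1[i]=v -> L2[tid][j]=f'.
Answer: L1[1]=1 -> L2[1][1]=88

Derivation:
vaddr = 173 = 0b010101101
Split: l1_idx=1, l2_idx=1, offset=13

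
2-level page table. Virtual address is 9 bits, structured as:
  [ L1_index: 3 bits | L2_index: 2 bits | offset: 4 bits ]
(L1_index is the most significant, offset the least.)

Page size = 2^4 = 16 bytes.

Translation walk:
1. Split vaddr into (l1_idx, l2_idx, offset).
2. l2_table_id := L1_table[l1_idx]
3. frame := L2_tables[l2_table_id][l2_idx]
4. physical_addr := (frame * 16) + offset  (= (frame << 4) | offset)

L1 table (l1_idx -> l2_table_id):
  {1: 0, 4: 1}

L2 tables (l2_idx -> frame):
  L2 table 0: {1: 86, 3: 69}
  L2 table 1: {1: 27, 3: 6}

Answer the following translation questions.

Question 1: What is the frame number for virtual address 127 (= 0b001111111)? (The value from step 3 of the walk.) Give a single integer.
vaddr = 127: l1_idx=1, l2_idx=3
L1[1] = 0; L2[0][3] = 69

Answer: 69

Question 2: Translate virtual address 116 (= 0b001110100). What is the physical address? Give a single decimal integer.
Answer: 1108

Derivation:
vaddr = 116 = 0b001110100
Split: l1_idx=1, l2_idx=3, offset=4
L1[1] = 0
L2[0][3] = 69
paddr = 69 * 16 + 4 = 1108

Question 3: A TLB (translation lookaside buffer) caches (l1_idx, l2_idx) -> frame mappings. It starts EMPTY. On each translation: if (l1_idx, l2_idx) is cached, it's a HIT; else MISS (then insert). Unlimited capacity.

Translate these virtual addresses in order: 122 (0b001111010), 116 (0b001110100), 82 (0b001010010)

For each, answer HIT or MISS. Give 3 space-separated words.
vaddr=122: (1,3) not in TLB -> MISS, insert
vaddr=116: (1,3) in TLB -> HIT
vaddr=82: (1,1) not in TLB -> MISS, insert

Answer: MISS HIT MISS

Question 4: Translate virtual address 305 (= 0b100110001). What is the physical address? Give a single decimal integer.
vaddr = 305 = 0b100110001
Split: l1_idx=4, l2_idx=3, offset=1
L1[4] = 1
L2[1][3] = 6
paddr = 6 * 16 + 1 = 97

Answer: 97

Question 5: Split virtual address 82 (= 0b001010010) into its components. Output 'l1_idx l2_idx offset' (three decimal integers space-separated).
vaddr = 82 = 0b001010010
  top 3 bits -> l1_idx = 1
  next 2 bits -> l2_idx = 1
  bottom 4 bits -> offset = 2

Answer: 1 1 2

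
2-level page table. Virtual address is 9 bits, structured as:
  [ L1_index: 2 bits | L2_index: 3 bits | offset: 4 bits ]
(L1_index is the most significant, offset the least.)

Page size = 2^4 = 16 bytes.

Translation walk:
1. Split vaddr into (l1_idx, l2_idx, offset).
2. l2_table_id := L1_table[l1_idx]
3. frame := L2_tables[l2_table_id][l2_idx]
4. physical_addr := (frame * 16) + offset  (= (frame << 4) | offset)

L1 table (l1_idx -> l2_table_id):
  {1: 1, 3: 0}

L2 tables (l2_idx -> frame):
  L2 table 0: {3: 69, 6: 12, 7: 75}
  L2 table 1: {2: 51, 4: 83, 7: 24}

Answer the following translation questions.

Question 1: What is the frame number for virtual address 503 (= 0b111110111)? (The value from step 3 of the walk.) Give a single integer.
vaddr = 503: l1_idx=3, l2_idx=7
L1[3] = 0; L2[0][7] = 75

Answer: 75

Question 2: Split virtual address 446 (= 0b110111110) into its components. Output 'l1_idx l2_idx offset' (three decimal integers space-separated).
Answer: 3 3 14

Derivation:
vaddr = 446 = 0b110111110
  top 2 bits -> l1_idx = 3
  next 3 bits -> l2_idx = 3
  bottom 4 bits -> offset = 14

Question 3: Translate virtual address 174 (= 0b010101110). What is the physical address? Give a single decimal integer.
Answer: 830

Derivation:
vaddr = 174 = 0b010101110
Split: l1_idx=1, l2_idx=2, offset=14
L1[1] = 1
L2[1][2] = 51
paddr = 51 * 16 + 14 = 830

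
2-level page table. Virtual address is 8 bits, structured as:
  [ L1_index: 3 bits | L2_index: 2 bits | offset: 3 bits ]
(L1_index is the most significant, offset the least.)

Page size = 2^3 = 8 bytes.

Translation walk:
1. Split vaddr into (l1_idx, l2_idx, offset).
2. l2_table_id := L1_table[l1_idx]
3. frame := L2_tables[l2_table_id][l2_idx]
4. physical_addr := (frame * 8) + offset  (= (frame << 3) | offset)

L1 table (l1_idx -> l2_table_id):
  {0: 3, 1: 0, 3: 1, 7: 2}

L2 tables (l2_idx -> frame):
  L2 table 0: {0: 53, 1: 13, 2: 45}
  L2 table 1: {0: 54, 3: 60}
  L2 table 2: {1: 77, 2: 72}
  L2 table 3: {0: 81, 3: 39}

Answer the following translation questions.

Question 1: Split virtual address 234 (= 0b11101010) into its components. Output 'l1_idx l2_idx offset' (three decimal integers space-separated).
vaddr = 234 = 0b11101010
  top 3 bits -> l1_idx = 7
  next 2 bits -> l2_idx = 1
  bottom 3 bits -> offset = 2

Answer: 7 1 2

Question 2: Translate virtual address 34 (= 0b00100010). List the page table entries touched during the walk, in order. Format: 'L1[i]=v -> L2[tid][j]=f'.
vaddr = 34 = 0b00100010
Split: l1_idx=1, l2_idx=0, offset=2

Answer: L1[1]=0 -> L2[0][0]=53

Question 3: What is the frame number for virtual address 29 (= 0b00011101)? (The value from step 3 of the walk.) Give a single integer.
Answer: 39

Derivation:
vaddr = 29: l1_idx=0, l2_idx=3
L1[0] = 3; L2[3][3] = 39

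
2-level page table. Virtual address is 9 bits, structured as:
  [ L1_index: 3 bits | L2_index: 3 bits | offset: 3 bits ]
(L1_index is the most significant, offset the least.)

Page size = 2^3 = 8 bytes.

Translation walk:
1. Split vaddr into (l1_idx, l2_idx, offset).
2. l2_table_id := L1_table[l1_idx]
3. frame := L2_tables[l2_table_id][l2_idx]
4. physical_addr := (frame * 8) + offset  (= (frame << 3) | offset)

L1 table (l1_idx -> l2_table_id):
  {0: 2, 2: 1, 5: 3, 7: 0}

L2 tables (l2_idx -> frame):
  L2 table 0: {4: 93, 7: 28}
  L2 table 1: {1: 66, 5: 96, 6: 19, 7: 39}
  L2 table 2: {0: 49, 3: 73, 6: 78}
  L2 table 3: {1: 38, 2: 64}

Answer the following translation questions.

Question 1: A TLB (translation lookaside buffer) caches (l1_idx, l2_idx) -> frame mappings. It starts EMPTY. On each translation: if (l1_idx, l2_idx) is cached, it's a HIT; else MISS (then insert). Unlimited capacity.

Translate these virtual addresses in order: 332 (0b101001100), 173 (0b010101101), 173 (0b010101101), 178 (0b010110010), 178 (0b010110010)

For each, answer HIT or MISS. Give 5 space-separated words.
Answer: MISS MISS HIT MISS HIT

Derivation:
vaddr=332: (5,1) not in TLB -> MISS, insert
vaddr=173: (2,5) not in TLB -> MISS, insert
vaddr=173: (2,5) in TLB -> HIT
vaddr=178: (2,6) not in TLB -> MISS, insert
vaddr=178: (2,6) in TLB -> HIT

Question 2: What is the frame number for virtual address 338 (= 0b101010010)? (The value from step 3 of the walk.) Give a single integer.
vaddr = 338: l1_idx=5, l2_idx=2
L1[5] = 3; L2[3][2] = 64

Answer: 64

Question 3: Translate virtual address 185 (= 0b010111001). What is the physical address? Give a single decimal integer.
vaddr = 185 = 0b010111001
Split: l1_idx=2, l2_idx=7, offset=1
L1[2] = 1
L2[1][7] = 39
paddr = 39 * 8 + 1 = 313

Answer: 313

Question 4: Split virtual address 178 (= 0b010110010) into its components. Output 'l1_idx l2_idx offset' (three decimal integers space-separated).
vaddr = 178 = 0b010110010
  top 3 bits -> l1_idx = 2
  next 3 bits -> l2_idx = 6
  bottom 3 bits -> offset = 2

Answer: 2 6 2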